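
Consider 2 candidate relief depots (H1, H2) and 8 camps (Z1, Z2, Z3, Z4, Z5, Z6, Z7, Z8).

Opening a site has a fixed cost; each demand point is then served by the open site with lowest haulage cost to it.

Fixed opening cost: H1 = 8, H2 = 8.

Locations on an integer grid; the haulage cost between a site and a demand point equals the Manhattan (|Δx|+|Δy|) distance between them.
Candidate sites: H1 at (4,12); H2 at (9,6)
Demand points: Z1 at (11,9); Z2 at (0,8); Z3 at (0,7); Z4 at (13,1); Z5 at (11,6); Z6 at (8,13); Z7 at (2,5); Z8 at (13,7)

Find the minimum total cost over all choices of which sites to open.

Open {H2}: assign each demand point to its cheapest open site.
  Z1→H2 5, Z2→H2 11, Z3→H2 10, Z4→H2 9, Z5→H2 2, Z6→H2 8, Z7→H2 8, Z8→H2 5
  haulage cost 58, fixed 8 → total 66.
Compare {H1, H2}: haulage cost 51 + fixed 16 = 67.
Compare {H1}: haulage cost 88 + fixed 8 = 96.

66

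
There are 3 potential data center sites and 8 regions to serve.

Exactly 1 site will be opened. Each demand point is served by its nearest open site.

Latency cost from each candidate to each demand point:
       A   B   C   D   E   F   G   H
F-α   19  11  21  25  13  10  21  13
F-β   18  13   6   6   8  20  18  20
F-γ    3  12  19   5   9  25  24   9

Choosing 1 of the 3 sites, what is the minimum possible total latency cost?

Open {F-γ}.
  A→F-γ 3, B→F-γ 12, C→F-γ 19, D→F-γ 5, E→F-γ 9, F→F-γ 25, G→F-γ 24, H→F-γ 9  ⇒ total 106.
Compare {F-β}: total 109.
Compare {F-α}: total 133.

106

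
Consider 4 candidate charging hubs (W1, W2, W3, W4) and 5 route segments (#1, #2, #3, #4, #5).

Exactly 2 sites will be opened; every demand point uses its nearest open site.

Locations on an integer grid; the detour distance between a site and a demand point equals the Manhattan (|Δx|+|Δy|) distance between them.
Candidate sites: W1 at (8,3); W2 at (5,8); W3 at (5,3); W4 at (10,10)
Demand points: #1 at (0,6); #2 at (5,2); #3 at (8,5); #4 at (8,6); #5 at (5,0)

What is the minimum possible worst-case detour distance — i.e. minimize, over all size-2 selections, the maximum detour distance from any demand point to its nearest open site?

Open {W1, W2}.
  Farthest demand point is #1 at detour distance 7 (to W2); all others are ≤ 7.
With {W2, W3} the worst case is 7.
With {W1, W3} the worst case is 8.
No size-2 selection achieves below 7.

7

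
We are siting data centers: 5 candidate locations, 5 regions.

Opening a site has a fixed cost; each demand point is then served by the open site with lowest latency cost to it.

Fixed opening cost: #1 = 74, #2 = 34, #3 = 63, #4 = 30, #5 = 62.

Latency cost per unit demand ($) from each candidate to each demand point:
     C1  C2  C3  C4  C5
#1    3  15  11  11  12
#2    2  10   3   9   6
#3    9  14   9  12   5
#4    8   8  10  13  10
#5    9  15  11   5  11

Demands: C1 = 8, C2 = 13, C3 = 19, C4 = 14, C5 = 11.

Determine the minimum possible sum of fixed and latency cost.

Open {#2}: assign each demand point to its cheapest open site.
  C1→#2 8×2=16, C2→#2 13×10=130, C3→#2 19×3=57, C4→#2 14×9=126, C5→#2 11×6=66
  latency cost 395, fixed 34 → total 429.
Compare {#2, #4}: latency cost 369 + fixed 64 = 433.
Compare {#2, #5}: latency cost 339 + fixed 96 = 435.
Compare {#2, #4, #5}: latency cost 313 + fixed 126 = 439.
All other subsets cost ≥ 433. Minimum total cost: 429.

429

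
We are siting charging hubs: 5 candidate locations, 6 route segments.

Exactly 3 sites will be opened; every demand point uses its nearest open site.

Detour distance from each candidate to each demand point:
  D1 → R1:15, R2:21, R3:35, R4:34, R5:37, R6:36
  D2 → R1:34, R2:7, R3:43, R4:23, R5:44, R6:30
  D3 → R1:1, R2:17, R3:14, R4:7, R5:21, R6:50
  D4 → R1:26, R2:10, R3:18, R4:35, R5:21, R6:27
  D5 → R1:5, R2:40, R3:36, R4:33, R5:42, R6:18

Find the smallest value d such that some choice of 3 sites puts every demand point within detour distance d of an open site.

Open {D1, D3, D5}.
  Farthest demand point is R5 at detour distance 21 (to D3); all others are ≤ 21.
With {D2, D3, D5} the worst case is 21.
With {D3, D4, D5} the worst case is 21.
No size-3 selection achieves below 21.

21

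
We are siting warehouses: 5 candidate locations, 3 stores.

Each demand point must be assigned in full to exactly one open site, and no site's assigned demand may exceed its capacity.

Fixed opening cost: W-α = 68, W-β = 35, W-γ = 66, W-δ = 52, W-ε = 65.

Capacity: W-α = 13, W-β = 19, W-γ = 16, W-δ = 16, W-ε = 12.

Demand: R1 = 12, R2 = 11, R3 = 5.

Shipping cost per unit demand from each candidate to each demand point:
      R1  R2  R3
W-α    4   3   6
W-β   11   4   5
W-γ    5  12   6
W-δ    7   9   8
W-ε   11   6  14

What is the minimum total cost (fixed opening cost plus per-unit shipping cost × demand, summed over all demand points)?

Open {W-α, W-β}; cheapest assignment that respects the capacities:
  W-α (cap 13, load 12): R1 — cost 12×4 = 48
  W-β (cap 19, load 16): R2, R3 — cost 11×4 + 5×5 = 69
  Shipping 117, fixed 103 → total 220.
  Any other capacity-feasible assignment to {W-α, W-β} ships for at least 117.
Compare {W-β, W-γ}: its best feasible assignment gives total 230.
Compare {W-β, W-δ}: its best feasible assignment gives total 240.
Every other set of open sites that can feasibly serve all demand totals ≥ 230 even under its best assignment. Minimum: 220.

220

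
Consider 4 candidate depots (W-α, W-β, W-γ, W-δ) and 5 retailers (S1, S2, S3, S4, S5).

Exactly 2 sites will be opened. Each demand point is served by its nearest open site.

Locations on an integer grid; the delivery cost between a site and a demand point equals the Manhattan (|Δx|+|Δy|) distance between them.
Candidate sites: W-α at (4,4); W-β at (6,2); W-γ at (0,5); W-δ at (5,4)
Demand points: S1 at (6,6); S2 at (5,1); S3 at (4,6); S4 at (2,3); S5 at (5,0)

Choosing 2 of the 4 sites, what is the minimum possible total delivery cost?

Open {W-α, W-β}.
  S1→W-α 4, S2→W-β 2, S3→W-α 2, S4→W-α 3, S5→W-β 3  ⇒ total 14.
Compare {W-α, W-δ}: total 15.
Compare {W-β, W-δ}: total 15.
No size-2 selection does better; minimum is 14.

14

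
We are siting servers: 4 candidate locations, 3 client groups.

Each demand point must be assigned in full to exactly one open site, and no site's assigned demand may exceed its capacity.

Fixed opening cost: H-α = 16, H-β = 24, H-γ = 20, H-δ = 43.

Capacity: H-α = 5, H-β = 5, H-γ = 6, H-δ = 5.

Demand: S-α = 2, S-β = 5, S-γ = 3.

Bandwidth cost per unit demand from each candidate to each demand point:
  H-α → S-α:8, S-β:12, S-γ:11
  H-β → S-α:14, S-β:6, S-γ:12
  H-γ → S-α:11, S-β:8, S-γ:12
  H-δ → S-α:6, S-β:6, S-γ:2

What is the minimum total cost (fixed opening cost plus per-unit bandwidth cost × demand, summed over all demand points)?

115

Open {H-β, H-δ}; cheapest assignment that respects the capacities:
  H-β (cap 5, load 5): S-β — cost 5×6 = 30
  H-δ (cap 5, load 5): S-α, S-γ — cost 2×6 + 3×2 = 18
  Shipping 48, fixed 67 → total 115.
  Any other capacity-feasible assignment to {H-β, H-δ} ships for at least 48.
Compare {H-α, H-β}: its best feasible assignment gives total 119.
Compare {H-γ, H-δ}: its best feasible assignment gives total 121.
Every other set of open sites that can feasibly serve all demand totals ≥ 119 even under its best assignment. Minimum: 115.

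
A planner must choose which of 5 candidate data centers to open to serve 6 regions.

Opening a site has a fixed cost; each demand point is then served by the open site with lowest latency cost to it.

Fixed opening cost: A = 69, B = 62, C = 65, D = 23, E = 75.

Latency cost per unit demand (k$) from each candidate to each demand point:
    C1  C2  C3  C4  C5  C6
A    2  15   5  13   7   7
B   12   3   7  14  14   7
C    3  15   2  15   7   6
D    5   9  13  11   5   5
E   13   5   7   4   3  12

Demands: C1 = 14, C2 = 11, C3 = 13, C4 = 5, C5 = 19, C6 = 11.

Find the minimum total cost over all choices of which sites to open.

Open {C, E}: assign each demand point to its cheapest open site.
  C1→C 14×3=42, C2→E 11×5=55, C3→C 13×2=26, C4→E 5×4=20, C5→E 19×3=57, C6→C 11×6=66
  latency cost 266, fixed 140 → total 406.
Compare {C, D, E}: latency cost 255 + fixed 163 = 418.
Compare {A, E}: latency cost 302 + fixed 144 = 446.
Compare {D, E}: latency cost 348 + fixed 98 = 446.
All other subsets cost ≥ 418. Minimum total cost: 406.

406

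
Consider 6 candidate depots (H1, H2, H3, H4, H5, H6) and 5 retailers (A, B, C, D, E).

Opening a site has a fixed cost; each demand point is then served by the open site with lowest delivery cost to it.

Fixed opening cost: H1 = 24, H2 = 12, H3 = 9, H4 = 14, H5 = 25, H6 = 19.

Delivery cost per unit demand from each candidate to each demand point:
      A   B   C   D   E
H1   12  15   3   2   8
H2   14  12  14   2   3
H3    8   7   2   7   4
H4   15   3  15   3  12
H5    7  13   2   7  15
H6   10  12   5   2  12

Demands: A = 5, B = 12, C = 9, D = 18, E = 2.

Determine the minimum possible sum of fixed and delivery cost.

171

Open {H2, H3, H4}: assign each demand point to its cheapest open site.
  A→H3 5×8=40, B→H4 12×3=36, C→H3 9×2=18, D→H2 18×2=36, E→H2 2×3=6
  delivery cost 136, fixed 35 → total 171.
Compare {H3, H4}: delivery cost 156 + fixed 23 = 179.
Compare {H3, H4, H6}: delivery cost 138 + fixed 42 = 180.
Compare {H2, H4, H5}: delivery cost 131 + fixed 51 = 182.
All other subsets cost ≥ 179. Minimum total cost: 171.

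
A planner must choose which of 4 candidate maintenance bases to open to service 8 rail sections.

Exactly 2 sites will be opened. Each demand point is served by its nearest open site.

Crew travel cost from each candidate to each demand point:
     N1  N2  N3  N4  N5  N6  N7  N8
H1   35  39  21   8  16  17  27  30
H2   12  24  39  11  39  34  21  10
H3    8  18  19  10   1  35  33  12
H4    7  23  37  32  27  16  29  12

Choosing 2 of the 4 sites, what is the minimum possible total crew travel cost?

Open {H1, H3}.
  N1→H3 8, N2→H3 18, N3→H3 19, N4→H1 8, N5→H3 1, N6→H1 17, N7→H1 27, N8→H3 12  ⇒ total 110.
Compare {H3, H4}: total 112.
Compare {H2, H3}: total 121.
No size-2 selection does better; minimum is 110.

110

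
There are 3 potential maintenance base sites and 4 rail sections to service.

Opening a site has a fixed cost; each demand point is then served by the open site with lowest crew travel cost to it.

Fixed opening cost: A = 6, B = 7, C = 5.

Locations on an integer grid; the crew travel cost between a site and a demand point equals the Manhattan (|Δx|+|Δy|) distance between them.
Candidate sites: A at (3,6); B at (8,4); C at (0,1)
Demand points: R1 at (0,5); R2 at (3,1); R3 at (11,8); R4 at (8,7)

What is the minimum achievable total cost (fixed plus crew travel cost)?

Open {B, C}: assign each demand point to its cheapest open site.
  R1→C 4, R2→C 3, R3→B 7, R4→B 3
  crew travel cost 17, fixed 12 → total 29.
Compare {A}: crew travel cost 25 + fixed 6 = 31.
Compare {A, B}: crew travel cost 19 + fixed 13 = 32.
Compare {B}: crew travel cost 27 + fixed 7 = 34.
All other subsets cost ≥ 31. Minimum total cost: 29.

29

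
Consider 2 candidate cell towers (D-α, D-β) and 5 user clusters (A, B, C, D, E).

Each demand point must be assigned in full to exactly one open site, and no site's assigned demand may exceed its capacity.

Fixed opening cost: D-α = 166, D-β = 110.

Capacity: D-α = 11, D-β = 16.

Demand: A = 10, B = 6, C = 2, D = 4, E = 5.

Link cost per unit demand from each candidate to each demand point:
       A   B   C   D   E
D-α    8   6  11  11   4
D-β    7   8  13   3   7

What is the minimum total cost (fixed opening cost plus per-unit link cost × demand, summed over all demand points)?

440

Open {D-α, D-β}; cheapest assignment that respects the capacities:
  D-α (cap 11, load 11): B, E — cost 6×6 + 5×4 = 56
  D-β (cap 16, load 16): A, C, D — cost 10×7 + 2×13 + 4×3 = 108
  Shipping 164, fixed 276 → total 440.
  Any other capacity-feasible assignment to {D-α, D-β} ships for at least 164.
Total demand is 27 and no other set of sites has combined capacity ≥ 27, so {D-α, D-β} is the only feasible choice of open sites. Minimum: 440.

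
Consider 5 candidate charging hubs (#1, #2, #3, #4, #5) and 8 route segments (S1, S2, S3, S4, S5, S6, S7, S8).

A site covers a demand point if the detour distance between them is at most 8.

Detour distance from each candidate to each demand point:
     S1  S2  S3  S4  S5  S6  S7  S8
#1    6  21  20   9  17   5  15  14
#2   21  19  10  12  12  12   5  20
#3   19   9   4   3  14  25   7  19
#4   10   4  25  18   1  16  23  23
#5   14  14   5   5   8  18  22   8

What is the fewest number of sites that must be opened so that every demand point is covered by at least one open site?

4

Coverage sets (demand points within 8 of each site):
  #1: {S1, S6}
  #2: {S7}
  #3: {S3, S4, S7}
  #4: {S2, S5}
  #5: {S3, S4, S5, S8}
No 3 sites suffice: every size-3 union leaves at least one demand point uncovered.
But {#1, #2, #4, #5} covers everything, so the minimum is 4.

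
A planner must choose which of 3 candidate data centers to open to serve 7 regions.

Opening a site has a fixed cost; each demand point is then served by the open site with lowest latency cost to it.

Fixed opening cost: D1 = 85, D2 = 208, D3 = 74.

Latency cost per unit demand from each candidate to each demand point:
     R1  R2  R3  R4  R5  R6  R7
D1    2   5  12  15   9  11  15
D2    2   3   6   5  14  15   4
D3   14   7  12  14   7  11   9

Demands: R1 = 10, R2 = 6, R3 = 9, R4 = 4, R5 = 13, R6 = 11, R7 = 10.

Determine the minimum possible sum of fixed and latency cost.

646

Open {D2, D3}: assign each demand point to its cheapest open site.
  R1→D2 10×2=20, R2→D2 6×3=18, R3→D2 9×6=54, R4→D2 4×5=20, R5→D3 13×7=91, R6→D3 11×11=121, R7→D2 10×4=40
  latency cost 364, fixed 282 → total 646.
Compare {D1, D3}: latency cost 516 + fixed 159 = 675.
Compare {D1, D2}: latency cost 390 + fixed 293 = 683.
Compare {D1}: latency cost 606 + fixed 85 = 691.
All other subsets cost ≥ 675. Minimum total cost: 646.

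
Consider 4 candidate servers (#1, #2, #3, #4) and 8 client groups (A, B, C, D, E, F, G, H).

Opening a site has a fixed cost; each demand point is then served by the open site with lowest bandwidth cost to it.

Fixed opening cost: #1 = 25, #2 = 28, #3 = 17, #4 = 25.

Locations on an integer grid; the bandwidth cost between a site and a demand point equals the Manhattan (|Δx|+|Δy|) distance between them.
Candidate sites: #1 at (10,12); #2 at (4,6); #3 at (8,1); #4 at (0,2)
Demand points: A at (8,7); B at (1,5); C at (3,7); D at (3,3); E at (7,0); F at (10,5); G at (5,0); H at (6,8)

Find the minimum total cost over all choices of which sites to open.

Open {#2}: assign each demand point to its cheapest open site.
  A→#2 5, B→#2 4, C→#2 2, D→#2 4, E→#2 9, F→#2 7, G→#2 7, H→#2 4
  bandwidth cost 42, fixed 28 → total 70.
Compare {#3}: bandwidth cost 56 + fixed 17 = 73.
Compare {#2, #3}: bandwidth cost 31 + fixed 45 = 76.
Compare {#3, #4}: bandwidth cost 43 + fixed 42 = 85.
All other subsets cost ≥ 73. Minimum total cost: 70.

70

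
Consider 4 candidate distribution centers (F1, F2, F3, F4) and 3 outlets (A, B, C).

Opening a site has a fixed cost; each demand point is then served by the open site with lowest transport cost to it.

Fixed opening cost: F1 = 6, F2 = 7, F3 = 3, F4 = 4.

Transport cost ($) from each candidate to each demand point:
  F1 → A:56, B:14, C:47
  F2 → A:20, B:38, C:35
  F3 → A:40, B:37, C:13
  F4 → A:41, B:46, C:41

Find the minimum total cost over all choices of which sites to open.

Open {F1, F2, F3}: assign each demand point to its cheapest open site.
  A→F2 20, B→F1 14, C→F3 13
  transport cost 47, fixed 16 → total 63.
Compare {F1, F2, F3, F4}: transport cost 47 + fixed 20 = 67.
Compare {F1, F3}: transport cost 67 + fixed 9 = 76.
Compare {F2, F3}: transport cost 70 + fixed 10 = 80.
All other subsets cost ≥ 67. Minimum total cost: 63.

63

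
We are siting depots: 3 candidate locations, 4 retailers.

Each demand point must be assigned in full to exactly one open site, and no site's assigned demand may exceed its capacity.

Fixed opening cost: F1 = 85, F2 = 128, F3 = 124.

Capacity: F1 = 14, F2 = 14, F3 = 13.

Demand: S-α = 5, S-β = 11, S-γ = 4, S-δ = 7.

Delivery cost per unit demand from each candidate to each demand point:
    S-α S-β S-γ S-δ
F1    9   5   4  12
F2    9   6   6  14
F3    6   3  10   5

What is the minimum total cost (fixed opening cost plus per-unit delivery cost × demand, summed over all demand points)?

481

Open {F1, F2, F3}; cheapest assignment that respects the capacities:
  F1 (cap 14, load 11): S-β — cost 11×5 = 55
  F2 (cap 14, load 4): S-γ — cost 4×6 = 24
  F3 (cap 13, load 12): S-α, S-δ — cost 5×6 + 7×5 = 65
  Shipping 144, fixed 337 → total 481.
  Any other capacity-feasible assignment to {F1, F2, F3} ships for at least 144.
Total demand is 27; every other set of sites either has combined capacity below 27 or cannot fit the demands without splitting one across sites, so {F1, F2, F3} is the only feasible choice of open sites. Minimum: 481.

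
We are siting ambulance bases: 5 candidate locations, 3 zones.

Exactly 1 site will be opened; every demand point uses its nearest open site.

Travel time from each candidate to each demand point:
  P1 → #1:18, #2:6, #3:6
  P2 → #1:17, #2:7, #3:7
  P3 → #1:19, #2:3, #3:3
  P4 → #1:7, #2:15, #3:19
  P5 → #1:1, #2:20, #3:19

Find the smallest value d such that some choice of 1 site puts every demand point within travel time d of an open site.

17

Open {P2}.
  Farthest demand point is #1 at travel time 17 (to P2); all others are ≤ 17.
With {P1} the worst case is 18.
With {P3} the worst case is 19.
No size-1 selection achieves below 17.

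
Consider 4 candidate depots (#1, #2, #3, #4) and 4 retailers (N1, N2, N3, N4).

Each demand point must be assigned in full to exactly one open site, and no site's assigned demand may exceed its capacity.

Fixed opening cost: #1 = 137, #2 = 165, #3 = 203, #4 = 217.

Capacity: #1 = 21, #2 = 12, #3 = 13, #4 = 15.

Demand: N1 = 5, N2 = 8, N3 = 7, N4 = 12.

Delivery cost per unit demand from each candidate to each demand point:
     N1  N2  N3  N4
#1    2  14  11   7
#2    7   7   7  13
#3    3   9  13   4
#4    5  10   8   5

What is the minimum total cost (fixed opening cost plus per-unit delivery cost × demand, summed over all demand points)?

582

Open {#1, #2}; cheapest assignment that respects the capacities:
  #1 (cap 21, load 20): N2, N4 — cost 8×14 + 12×7 = 196
  #2 (cap 12, load 12): N1, N3 — cost 5×7 + 7×7 = 84
  Shipping 280, fixed 302 → total 582.
  Any other capacity-feasible assignment to {#1, #2} ships for at least 280.
Compare {#1, #4}: its best feasible assignment gives total 584.
Compare {#1, #3}: its best feasible assignment gives total 587.
Every other set of open sites that can feasibly serve all demand totals ≥ 584 even under its best assignment. Minimum: 582.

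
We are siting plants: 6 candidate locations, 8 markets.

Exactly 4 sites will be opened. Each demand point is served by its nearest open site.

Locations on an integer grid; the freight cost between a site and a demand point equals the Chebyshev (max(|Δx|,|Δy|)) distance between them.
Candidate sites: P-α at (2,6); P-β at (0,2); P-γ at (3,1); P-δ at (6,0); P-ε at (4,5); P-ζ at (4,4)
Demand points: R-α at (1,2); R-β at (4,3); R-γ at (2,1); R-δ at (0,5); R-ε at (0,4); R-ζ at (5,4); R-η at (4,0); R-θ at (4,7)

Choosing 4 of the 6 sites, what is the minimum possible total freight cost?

Open {P-α, P-β, P-γ, P-ζ}.
  R-α→P-β 1, R-β→P-ζ 1, R-γ→P-γ 1, R-δ→P-α 2, R-ε→P-α 2, R-ζ→P-ζ 1, R-η→P-γ 1, R-θ→P-α 2  ⇒ total 11.
Compare {P-α, P-β, P-γ, P-ε}: total 12.
Compare {P-α, P-γ, P-δ, P-ζ}: total 12.
No size-4 selection does better; minimum is 11.

11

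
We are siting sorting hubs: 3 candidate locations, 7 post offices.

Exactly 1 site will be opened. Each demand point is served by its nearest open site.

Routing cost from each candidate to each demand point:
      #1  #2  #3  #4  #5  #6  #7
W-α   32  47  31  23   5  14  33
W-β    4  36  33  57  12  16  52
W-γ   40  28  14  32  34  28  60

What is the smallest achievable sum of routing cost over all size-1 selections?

185

Open {W-α}.
  #1→W-α 32, #2→W-α 47, #3→W-α 31, #4→W-α 23, #5→W-α 5, #6→W-α 14, #7→W-α 33  ⇒ total 185.
Compare {W-β}: total 210.
Compare {W-γ}: total 236.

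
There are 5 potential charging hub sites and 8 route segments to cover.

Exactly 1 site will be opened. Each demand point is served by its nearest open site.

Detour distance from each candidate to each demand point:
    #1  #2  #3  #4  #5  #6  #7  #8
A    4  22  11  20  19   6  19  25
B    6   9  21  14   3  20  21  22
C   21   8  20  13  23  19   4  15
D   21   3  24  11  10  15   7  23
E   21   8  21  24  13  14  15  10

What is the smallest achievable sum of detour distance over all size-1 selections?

Open {D}.
  #1→D 21, #2→D 3, #3→D 24, #4→D 11, #5→D 10, #6→D 15, #7→D 7, #8→D 23  ⇒ total 114.
Compare {B}: total 116.
Compare {C}: total 123.
No size-1 selection does better; minimum is 114.

114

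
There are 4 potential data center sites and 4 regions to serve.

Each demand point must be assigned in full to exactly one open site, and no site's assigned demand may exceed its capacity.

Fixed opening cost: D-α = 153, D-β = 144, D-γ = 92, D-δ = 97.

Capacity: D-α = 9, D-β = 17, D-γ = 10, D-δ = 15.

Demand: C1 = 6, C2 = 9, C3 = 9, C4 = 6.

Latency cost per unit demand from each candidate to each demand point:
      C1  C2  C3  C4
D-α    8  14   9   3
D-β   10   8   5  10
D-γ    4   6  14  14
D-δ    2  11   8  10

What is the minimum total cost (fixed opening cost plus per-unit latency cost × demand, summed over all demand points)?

457

Open {D-β, D-δ}; cheapest assignment that respects the capacities:
  D-β (cap 17, load 15): C2, C4 — cost 9×8 + 6×10 = 132
  D-δ (cap 15, load 15): C1, C3 — cost 6×2 + 9×8 = 84
  Shipping 216, fixed 241 → total 457.
  Any other capacity-feasible assignment to {D-β, D-δ} ships for at least 216.
Compare {D-α, D-γ, D-δ}: its best feasible assignment gives total 498.
Compare {D-β, D-γ, D-δ}: its best feasible assignment gives total 504.
Every other set of open sites that can feasibly serve all demand totals ≥ 498 even under its best assignment. Minimum: 457.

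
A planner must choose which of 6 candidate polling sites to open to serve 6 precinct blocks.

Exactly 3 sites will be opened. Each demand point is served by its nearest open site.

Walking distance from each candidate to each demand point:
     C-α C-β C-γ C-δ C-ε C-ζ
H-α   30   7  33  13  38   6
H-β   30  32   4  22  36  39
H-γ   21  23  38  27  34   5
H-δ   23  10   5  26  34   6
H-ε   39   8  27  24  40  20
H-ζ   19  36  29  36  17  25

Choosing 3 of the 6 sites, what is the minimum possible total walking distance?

Open {H-α, H-β, H-ζ}.
  C-α→H-ζ 19, C-β→H-α 7, C-γ→H-β 4, C-δ→H-α 13, C-ε→H-ζ 17, C-ζ→H-α 6  ⇒ total 66.
Compare {H-α, H-δ, H-ζ}: total 67.
Compare {H-β, H-δ, H-ζ}: total 78.
No size-3 selection does better; minimum is 66.

66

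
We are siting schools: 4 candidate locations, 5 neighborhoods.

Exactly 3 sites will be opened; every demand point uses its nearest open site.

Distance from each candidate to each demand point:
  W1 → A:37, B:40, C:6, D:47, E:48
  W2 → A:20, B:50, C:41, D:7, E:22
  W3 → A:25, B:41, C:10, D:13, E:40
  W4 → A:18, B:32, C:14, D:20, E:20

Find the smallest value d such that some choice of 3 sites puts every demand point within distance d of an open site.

32

Open {W1, W2, W4}.
  Farthest demand point is B at distance 32 (to W4); all others are ≤ 32.
With {W1, W3, W4} the worst case is 32.
With {W2, W3, W4} the worst case is 32.
No size-3 selection achieves below 32.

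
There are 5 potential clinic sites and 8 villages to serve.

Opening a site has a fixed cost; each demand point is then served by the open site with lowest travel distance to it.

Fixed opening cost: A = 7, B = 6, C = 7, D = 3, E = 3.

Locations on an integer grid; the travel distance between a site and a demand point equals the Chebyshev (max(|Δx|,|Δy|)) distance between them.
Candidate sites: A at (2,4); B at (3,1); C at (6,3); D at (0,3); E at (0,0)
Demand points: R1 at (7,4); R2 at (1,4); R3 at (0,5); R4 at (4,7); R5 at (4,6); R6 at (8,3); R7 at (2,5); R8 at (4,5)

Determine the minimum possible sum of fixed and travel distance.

27

Open {C, D}: assign each demand point to its cheapest open site.
  R1→C 1, R2→D 1, R3→D 2, R4→C 4, R5→C 3, R6→C 2, R7→D 2, R8→C 2
  travel distance 17, fixed 10 → total 27.
Compare {A, C}: travel distance 14 + fixed 14 = 28.
Compare {A}: travel distance 22 + fixed 7 = 29.
Compare {C, D, E}: travel distance 17 + fixed 13 = 30.
All other subsets cost ≥ 28. Minimum total cost: 27.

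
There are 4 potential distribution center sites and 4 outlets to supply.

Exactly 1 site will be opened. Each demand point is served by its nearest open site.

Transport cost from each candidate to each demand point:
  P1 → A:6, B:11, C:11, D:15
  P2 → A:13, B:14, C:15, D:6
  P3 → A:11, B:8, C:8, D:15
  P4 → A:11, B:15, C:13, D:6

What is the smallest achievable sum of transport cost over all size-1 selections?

Open {P3}.
  A→P3 11, B→P3 8, C→P3 8, D→P3 15  ⇒ total 42.
Compare {P1}: total 43.
Compare {P4}: total 45.
No size-1 selection does better; minimum is 42.

42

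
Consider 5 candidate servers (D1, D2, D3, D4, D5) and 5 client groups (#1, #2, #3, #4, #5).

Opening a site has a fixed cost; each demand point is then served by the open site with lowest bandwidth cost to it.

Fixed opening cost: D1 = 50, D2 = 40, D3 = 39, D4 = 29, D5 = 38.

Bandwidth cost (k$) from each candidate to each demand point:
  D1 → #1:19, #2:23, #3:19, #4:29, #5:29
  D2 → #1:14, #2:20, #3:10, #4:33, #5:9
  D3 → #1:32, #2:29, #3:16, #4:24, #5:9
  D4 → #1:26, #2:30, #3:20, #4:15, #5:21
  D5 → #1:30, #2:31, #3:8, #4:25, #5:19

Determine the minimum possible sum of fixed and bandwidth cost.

126

Open {D2}: assign each demand point to its cheapest open site.
  #1→D2 14, #2→D2 20, #3→D2 10, #4→D2 33, #5→D2 9
  bandwidth cost 86, fixed 40 → total 126.
Compare {D2, D4}: bandwidth cost 68 + fixed 69 = 137.
Compare {D4}: bandwidth cost 112 + fixed 29 = 141.
Compare {D3}: bandwidth cost 110 + fixed 39 = 149.
All other subsets cost ≥ 137. Minimum total cost: 126.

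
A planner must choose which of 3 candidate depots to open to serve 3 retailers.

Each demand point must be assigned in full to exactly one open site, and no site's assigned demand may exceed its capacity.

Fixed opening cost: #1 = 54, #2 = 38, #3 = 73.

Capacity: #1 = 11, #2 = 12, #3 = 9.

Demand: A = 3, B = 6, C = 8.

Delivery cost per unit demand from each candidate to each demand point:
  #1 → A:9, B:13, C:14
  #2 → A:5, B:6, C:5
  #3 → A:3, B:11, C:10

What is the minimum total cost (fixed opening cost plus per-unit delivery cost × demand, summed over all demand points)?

225

Open {#1, #2}; cheapest assignment that respects the capacities:
  #1 (cap 11, load 6): B — cost 6×13 = 78
  #2 (cap 12, load 11): A, C — cost 3×5 + 8×5 = 55
  Shipping 133, fixed 92 → total 225.
  Any other capacity-feasible assignment to {#1, #2} ships for at least 133.
Compare {#2, #3}: its best feasible assignment gives total 226.
Compare {#1, #2, #3}: its best feasible assignment gives total 280.
Every other set of open sites that can feasibly serve all demand totals ≥ 226 even under its best assignment. Minimum: 225.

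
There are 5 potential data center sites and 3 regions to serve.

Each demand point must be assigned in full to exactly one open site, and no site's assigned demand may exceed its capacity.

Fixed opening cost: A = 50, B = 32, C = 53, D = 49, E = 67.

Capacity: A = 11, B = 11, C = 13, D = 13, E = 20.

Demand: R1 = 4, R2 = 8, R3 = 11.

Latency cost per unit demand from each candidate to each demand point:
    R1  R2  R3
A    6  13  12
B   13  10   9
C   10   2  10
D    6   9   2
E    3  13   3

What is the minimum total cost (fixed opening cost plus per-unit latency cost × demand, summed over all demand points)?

180

Open {C, D}; cheapest assignment that respects the capacities:
  C (cap 13, load 12): R1, R2 — cost 4×10 + 8×2 = 56
  D (cap 13, load 11): R3 — cost 11×2 = 22
  Shipping 78, fixed 102 → total 180.
  Any other capacity-feasible assignment to {C, D} ships for at least 78.
Compare {C, E}: its best feasible assignment gives total 181.
Compare {B, C, D}: its best feasible assignment gives total 212.
Every other set of open sites that can feasibly serve all demand totals ≥ 181 even under its best assignment. Minimum: 180.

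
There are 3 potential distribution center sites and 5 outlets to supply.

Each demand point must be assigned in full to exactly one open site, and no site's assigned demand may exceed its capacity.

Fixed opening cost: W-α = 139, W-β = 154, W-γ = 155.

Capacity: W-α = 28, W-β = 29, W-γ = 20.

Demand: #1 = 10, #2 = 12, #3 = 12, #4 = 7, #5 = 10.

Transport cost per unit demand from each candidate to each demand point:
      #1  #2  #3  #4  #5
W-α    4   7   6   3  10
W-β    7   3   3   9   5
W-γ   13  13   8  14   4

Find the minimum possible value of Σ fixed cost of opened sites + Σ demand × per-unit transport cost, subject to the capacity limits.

526

Open {W-α, W-β}; cheapest assignment that respects the capacities:
  W-α (cap 28, load 27): #1, #4, #5 — cost 10×4 + 7×3 + 10×10 = 161
  W-β (cap 29, load 24): #2, #3 — cost 12×3 + 12×3 = 72
  Shipping 233, fixed 293 → total 526.
  Any other capacity-feasible assignment to {W-α, W-β} ships for at least 233.
Compare {W-α, W-β, W-γ}: its best feasible assignment gives total 621.
Every other set of open sites that can feasibly serve all demand totals ≥ 621 even under its best assignment. Minimum: 526.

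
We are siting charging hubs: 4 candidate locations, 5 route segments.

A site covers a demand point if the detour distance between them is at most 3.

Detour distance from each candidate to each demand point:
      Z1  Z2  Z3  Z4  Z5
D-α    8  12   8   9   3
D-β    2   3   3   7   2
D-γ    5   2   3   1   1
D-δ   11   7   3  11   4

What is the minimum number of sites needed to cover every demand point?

2

Coverage sets (demand points within 3 of each site):
  D-α: {Z5}
  D-β: {Z1, Z2, Z3, Z5}
  D-γ: {Z2, Z3, Z4, Z5}
  D-δ: {Z3}
No single site covers all 5 demand points.
But {D-β, D-γ} covers everything, so the minimum is 2.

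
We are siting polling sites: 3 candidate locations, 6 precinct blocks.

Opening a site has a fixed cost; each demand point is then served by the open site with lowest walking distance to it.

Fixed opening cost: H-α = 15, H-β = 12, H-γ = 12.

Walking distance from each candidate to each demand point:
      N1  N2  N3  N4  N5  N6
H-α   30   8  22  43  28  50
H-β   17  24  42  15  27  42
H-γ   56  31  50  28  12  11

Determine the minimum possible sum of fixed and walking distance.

124

Open {H-α, H-β, H-γ}: assign each demand point to its cheapest open site.
  N1→H-β 17, N2→H-α 8, N3→H-α 22, N4→H-β 15, N5→H-γ 12, N6→H-γ 11
  walking distance 85, fixed 39 → total 124.
Compare {H-α, H-γ}: walking distance 111 + fixed 27 = 138.
Compare {H-β, H-γ}: walking distance 121 + fixed 24 = 145.
Compare {H-α, H-β}: walking distance 131 + fixed 27 = 158.
All other subsets cost ≥ 138. Minimum total cost: 124.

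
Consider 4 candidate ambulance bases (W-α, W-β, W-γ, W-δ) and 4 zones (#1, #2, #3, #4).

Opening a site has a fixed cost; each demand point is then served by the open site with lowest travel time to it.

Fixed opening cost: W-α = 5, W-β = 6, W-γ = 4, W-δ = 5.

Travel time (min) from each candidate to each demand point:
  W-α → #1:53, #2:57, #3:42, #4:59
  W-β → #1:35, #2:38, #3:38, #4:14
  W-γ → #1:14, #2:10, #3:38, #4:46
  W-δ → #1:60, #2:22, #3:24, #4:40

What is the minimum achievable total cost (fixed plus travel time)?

77

Open {W-β, W-γ, W-δ}: assign each demand point to its cheapest open site.
  #1→W-γ 14, #2→W-γ 10, #3→W-δ 24, #4→W-β 14
  travel time 62, fixed 15 → total 77.
Compare {W-α, W-β, W-γ, W-δ}: travel time 62 + fixed 20 = 82.
Compare {W-β, W-γ}: travel time 76 + fixed 10 = 86.
Compare {W-α, W-β, W-γ}: travel time 76 + fixed 15 = 91.
All other subsets cost ≥ 82. Minimum total cost: 77.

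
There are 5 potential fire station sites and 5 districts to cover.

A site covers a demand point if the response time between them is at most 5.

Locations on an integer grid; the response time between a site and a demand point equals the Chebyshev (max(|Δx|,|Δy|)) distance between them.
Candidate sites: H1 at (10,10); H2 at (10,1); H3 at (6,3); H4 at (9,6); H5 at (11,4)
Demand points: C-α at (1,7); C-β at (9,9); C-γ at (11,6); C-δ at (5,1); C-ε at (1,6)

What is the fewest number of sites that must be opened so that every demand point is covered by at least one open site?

2

Coverage sets (demand points within 5 of each site):
  H1: {C-β, C-γ}
  H2: {C-γ, C-δ}
  H3: {C-α, C-γ, C-δ, C-ε}
  H4: {C-β, C-γ, C-δ}
  H5: {C-β, C-γ}
No single site covers all 5 demand points.
But {H1, H3} covers everything, so the minimum is 2.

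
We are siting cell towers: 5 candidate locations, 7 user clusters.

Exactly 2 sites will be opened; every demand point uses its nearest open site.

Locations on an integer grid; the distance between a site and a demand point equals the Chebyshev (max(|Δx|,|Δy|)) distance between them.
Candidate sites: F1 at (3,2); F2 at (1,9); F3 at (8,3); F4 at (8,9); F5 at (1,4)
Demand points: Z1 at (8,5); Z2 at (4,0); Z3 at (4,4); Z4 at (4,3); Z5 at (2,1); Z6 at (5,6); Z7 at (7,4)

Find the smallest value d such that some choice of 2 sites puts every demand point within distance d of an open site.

Open {F1, F3}.
  Farthest demand point is Z6 at distance 3 (to F3); all others are ≤ 3.
With {F1, F4} the worst case is 4.
With {F3, F5} the worst case is 4.
No size-2 selection achieves below 3.

3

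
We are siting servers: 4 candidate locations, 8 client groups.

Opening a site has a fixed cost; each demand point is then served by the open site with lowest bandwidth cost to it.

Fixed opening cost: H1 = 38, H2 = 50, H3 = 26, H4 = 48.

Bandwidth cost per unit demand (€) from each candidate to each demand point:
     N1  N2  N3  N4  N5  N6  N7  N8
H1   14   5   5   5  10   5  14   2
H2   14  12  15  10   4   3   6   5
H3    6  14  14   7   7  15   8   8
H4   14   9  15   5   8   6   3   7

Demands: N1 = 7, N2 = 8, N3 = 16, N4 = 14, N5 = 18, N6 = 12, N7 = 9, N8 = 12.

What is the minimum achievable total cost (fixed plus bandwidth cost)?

532

Open {H1, H2, H3}: assign each demand point to its cheapest open site.
  N1→H3 7×6=42, N2→H1 8×5=40, N3→H1 16×5=80, N4→H1 14×5=70, N5→H2 18×4=72, N6→H2 12×3=36, N7→H2 9×6=54, N8→H1 12×2=24
  bandwidth cost 418, fixed 114 → total 532.
Compare {H1, H2, H3, H4}: bandwidth cost 391 + fixed 162 = 553.
Compare {H1, H2}: bandwidth cost 474 + fixed 88 = 562.
Compare {H1, H3}: bandwidth cost 514 + fixed 64 = 578.
All other subsets cost ≥ 553. Minimum total cost: 532.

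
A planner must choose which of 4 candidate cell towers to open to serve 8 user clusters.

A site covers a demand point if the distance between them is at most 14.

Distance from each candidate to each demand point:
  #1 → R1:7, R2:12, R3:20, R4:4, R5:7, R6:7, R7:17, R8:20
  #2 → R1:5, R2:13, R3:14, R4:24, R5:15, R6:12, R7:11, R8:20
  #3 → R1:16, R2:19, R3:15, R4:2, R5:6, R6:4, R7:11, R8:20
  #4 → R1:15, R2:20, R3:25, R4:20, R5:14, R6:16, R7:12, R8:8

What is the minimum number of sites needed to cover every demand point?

3

Coverage sets (demand points within 14 of each site):
  #1: {R1, R2, R4, R5, R6}
  #2: {R1, R2, R3, R6, R7}
  #3: {R4, R5, R6, R7}
  #4: {R5, R7, R8}
No 2 sites suffice: every size-2 union leaves at least one demand point uncovered.
But {#1, #2, #4} covers everything, so the minimum is 3.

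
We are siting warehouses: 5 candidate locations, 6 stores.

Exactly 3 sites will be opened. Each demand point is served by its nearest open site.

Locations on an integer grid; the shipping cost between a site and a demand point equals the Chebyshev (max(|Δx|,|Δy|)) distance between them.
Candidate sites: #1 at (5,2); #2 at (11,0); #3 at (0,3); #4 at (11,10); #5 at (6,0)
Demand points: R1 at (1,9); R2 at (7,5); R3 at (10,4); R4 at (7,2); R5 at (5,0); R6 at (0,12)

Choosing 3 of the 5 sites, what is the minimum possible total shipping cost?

25

Open {#1, #3, #5}.
  R1→#3 6, R2→#1 3, R3→#5 4, R4→#1 2, R5→#5 1, R6→#3 9  ⇒ total 25.
Compare {#1, #2, #3}: total 26.
Compare {#1, #2, #5}: total 27.
No size-3 selection does better; minimum is 25.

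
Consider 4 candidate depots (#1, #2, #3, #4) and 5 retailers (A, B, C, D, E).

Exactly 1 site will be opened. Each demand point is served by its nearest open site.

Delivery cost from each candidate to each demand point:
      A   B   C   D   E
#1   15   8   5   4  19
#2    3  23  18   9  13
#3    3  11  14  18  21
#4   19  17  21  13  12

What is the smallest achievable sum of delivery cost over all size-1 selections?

Open {#1}.
  A→#1 15, B→#1 8, C→#1 5, D→#1 4, E→#1 19  ⇒ total 51.
Compare {#2}: total 66.
Compare {#3}: total 67.
No size-1 selection does better; minimum is 51.

51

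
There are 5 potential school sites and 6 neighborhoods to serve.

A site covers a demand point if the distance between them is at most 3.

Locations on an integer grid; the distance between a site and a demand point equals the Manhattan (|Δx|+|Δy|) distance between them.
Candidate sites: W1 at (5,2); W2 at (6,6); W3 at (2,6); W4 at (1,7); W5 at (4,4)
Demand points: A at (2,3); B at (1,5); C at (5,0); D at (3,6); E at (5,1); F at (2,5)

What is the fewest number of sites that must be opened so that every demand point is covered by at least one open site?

2

Coverage sets (demand points within 3 of each site):
  W1: {C, E}
  W2: {D}
  W3: {A, B, D, F}
  W4: {B, D, F}
  W5: {A, D, F}
No single site covers all 6 demand points.
But {W1, W3} covers everything, so the minimum is 2.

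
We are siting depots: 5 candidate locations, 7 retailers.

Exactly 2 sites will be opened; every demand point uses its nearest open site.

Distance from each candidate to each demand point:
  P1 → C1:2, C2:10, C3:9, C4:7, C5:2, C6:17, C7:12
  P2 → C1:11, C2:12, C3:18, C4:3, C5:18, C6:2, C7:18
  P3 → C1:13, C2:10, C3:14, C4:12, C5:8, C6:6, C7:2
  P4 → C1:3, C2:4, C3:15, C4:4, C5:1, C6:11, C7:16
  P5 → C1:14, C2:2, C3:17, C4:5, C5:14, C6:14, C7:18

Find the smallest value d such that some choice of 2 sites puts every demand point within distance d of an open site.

10

Open {P1, P3}.
  Farthest demand point is C2 at distance 10 (to P1); all others are ≤ 10.
With {P1, P2} the worst case is 12.
With {P1, P4} the worst case is 12.
No size-2 selection achieves below 10.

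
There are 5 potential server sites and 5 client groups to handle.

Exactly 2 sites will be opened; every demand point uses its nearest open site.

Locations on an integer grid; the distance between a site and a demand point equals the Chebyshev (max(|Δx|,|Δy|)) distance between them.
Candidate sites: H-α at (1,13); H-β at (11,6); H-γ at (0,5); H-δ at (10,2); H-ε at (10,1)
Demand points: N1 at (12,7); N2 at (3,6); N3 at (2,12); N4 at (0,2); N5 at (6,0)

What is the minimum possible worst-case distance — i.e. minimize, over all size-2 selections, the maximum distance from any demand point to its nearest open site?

Open {H-β, H-γ}.
  Farthest demand point is N3 at distance 7 (to H-γ); all others are ≤ 7.
With {H-γ, H-δ} the worst case is 7.
With {H-γ, H-ε} the worst case is 7.
No size-2 selection achieves below 7.

7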